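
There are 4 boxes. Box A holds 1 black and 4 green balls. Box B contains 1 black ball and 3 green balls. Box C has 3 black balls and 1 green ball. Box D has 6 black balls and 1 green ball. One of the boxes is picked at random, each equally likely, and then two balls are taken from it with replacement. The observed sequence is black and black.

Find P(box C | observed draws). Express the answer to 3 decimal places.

The likelihood of the observed sequence under each hypothesis: P(data | box A) = (1/5)(1/5) = 0.04; P(data | box B) = (1/4)(1/4) = 0.0625; P(data | box C) = (3/4)(3/4) = 0.5625; P(data | box D) = (6/7)(6/7) = 0.73469.
The prior-weighted likelihoods are 1/4 · 0.04 = 0.01, 1/4 · 0.0625 = 0.015625, 1/4 · 0.5625 = 0.14062, 1/4 · 0.73469 = 0.18367; summing to 0.34992.
Hence P(box C | data) = (0.14062) / (0.34992) = 0.40187.

0.402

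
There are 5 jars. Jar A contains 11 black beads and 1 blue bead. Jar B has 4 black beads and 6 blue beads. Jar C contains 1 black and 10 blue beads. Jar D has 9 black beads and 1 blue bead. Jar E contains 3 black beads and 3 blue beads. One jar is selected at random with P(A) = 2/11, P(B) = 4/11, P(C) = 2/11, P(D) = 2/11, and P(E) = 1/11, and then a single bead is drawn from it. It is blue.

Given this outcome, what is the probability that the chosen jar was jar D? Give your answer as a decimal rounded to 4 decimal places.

0.0393

The likelihood of this draw under each hypothesis: P(data | jar A) = (1/12) = 0.083333; P(data | jar B) = (6/10) = 0.6; P(data | jar C) = (10/11) = 0.90909; P(data | jar D) = (1/10) = 0.1; P(data | jar E) = (3/6) = 0.5.
Multiplying each by its prior: 2/11 · 0.083333 = 0.015152, 4/11 · 0.6 = 0.21818, 2/11 · 0.90909 = 0.16529, 2/11 · 0.1 = 0.018182, 1/11 · 0.5 = 0.045455; summing to 0.46226.
Hence P(jar D | data) = (0.018182) / (0.46226) = 0.039333.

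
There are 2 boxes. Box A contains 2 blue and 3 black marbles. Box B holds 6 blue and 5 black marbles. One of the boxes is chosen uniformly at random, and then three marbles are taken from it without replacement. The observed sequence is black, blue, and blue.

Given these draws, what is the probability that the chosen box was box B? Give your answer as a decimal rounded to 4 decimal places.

0.6024

For each hypothesis, P(data | H) works out to: P(data | box A) = (3/5)(2/4)(1/3) = 1/10; P(data | box B) = (5/11)(6/10)(5/9) = 5/33.
Weighting by the prior gives 1/2 · 1/10 = 1/20, 1/2 · 5/33 = 5/66; summing to 83/660.
Hence P(box B | data) = (5/66) / (83/660) = 50/83.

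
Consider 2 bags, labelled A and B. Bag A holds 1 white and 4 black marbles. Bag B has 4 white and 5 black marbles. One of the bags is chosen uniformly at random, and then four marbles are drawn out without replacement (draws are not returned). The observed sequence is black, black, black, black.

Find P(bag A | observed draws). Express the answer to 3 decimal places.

Compute the likelihood of the observed sequence for each case: P(data | bag A) = (4/5)(3/4)(2/3)(1/2) = 0.2; P(data | bag B) = (5/9)(4/8)(3/7)(2/6) = 0.039683.
Multiplying each by its prior: 1/2 · 0.2 = 0.1, 1/2 · 0.039683 = 0.019841; summing to 0.11984.
So P(bag A | data) = (0.1) / (0.11984) = 0.83444.

0.834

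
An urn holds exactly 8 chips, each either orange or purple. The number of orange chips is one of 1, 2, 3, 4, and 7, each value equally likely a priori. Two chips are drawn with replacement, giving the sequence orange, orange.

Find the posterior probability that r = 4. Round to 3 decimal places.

0.203

For each hypothesis, P(data | H) works out to: P(data | r = 1) = (1/8)(1/8) = 1/64; P(data | r = 2) = (2/8)(2/8) = 1/16; P(data | r = 3) = (3/8)(3/8) = 9/64; P(data | r = 4) = (4/8)(4/8) = 1/4; P(data | r = 7) = (7/8)(7/8) = 49/64.
Weighting by the prior gives 1/5 · 1/64 = 1/320, 1/5 · 1/16 = 1/80, 1/5 · 9/64 = 9/320, 1/5 · 1/4 = 1/20, 1/5 · 49/64 = 49/320; with total 79/320.
So P(r = 4 | data) = (1/20) / (79/320) = 16/79.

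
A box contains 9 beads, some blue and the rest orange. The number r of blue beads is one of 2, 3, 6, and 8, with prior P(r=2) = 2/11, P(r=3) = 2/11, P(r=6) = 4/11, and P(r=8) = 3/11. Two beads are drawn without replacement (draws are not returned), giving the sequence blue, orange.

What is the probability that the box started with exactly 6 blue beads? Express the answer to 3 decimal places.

0.450

The likelihood of the observed sequence under each hypothesis: P(data | r = 2) = (2/9)(7/8) = 7/36; P(data | r = 3) = (3/9)(6/8) = 1/4; P(data | r = 6) = (6/9)(3/8) = 1/4; P(data | r = 8) = (8/9)(1/8) = 1/9.
Weighting by the prior gives 2/11 · 7/36 = 7/198, 2/11 · 1/4 = 1/22, 4/11 · 1/4 = 1/11, 3/11 · 1/9 = 1/33; these sum to 20/99.
By Bayes' rule, P(r = 6 | data) = (1/11) / (20/99) = 9/20.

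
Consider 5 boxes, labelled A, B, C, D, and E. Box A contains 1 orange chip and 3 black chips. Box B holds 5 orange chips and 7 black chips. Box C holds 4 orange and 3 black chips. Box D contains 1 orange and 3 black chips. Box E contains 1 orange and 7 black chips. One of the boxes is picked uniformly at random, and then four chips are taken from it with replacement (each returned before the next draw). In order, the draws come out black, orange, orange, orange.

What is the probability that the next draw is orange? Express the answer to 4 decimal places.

Under each hypothesis, the probability of the observed sequence is: P(data | box A) = (3/4)(1/4)(1/4)(1/4) = 0.011719; P(data | box B) = (7/12)(5/12)(5/12)(5/12) = 0.042197; P(data | box C) = (3/7)(4/7)(4/7)(4/7) = 0.079967; P(data | box D) = (3/4)(1/4)(1/4)(1/4) = 0.011719; P(data | box E) = (7/8)(1/8)(1/8)(1/8) = 0.001709.
Multiplying each by its prior: 1/5 · 0.011719 = 0.0023437, 1/5 · 0.042197 = 0.0084394, 1/5 · 0.079967 = 0.015993, 1/5 · 0.011719 = 0.0023437, 1/5 · 0.001709 = 0.0003418; these sum to 0.029462.
Dividing through by the total gives posterior P(box A | data) = 0.079551, P(box B | data) = 0.28645, P(box C | data) = 0.54285, P(box D | data) = 0.079551, P(box E | data) = 0.011601.
Averaging over the posterior, P(orange next | data) = (1/4)(0.079551) + (5/12)(0.28645) + (4/7)(0.54285) + (1/4)(0.079551) + (1/8)(0.011601) = 0.47078.

0.4708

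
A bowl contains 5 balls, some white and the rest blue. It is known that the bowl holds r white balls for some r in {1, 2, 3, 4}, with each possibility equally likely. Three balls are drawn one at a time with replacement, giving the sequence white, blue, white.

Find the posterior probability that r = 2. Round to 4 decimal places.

Under each hypothesis, the probability of the observed sequence is: P(data | r = 1) = (1/5)(4/5)(1/5) = 4/125; P(data | r = 2) = (2/5)(3/5)(2/5) = 12/125; P(data | r = 3) = (3/5)(2/5)(3/5) = 18/125; P(data | r = 4) = (4/5)(1/5)(4/5) = 16/125.
Multiplying each by its prior: 1/4 · 4/125 = 1/125, 1/4 · 12/125 = 3/125, 1/4 · 18/125 = 9/250, 1/4 · 16/125 = 4/125; these sum to 1/10.
Hence P(r = 2 | data) = (3/125) / (1/10) = 6/25.

0.2400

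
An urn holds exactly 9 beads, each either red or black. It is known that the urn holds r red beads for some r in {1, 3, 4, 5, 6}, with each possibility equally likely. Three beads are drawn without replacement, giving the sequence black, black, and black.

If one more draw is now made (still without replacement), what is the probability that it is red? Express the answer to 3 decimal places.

Under each hypothesis, the probability of the observed sequence is: P(data | r = 1) = (8/9)(7/8)(6/7) = 2/3; P(data | r = 3) = (6/9)(5/8)(4/7) = 5/21; P(data | r = 4) = (5/9)(4/8)(3/7) = 5/42; P(data | r = 5) = (4/9)(3/8)(2/7) = 1/21; P(data | r = 6) = (3/9)(2/8)(1/7) = 1/84.
The prior-weighted likelihoods are 1/5 · 2/3 = 2/15, 1/5 · 5/21 = 1/21, 1/5 · 5/42 = 1/42, 1/5 · 1/21 = 1/105, 1/5 · 1/84 = 1/420; with total 13/60.
The posterior is then P(r = 1 | data) = 8/13, P(r = 3 | data) = 20/91, P(r = 4 | data) = 10/91, P(r = 5 | data) = 4/91, P(r = 6 | data) = 1/91.
The predictive probability is P(red next | data) = (1/6)(8/13) + (1/2)(20/91) + (2/3)(10/91) + (5/6)(4/91) + (1)(1/91) = 1/3.

0.333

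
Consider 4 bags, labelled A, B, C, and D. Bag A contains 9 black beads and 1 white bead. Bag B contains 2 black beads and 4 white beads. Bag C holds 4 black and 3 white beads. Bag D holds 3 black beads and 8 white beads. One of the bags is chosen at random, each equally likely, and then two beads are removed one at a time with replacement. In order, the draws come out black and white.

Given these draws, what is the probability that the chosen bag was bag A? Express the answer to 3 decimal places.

0.119

The likelihood of the observed sequence under each hypothesis: P(data | bag A) = (9/10)(1/10) = 0.09; P(data | bag B) = (2/6)(4/6) = 0.22222; P(data | bag C) = (4/7)(3/7) = 0.2449; P(data | bag D) = (3/11)(8/11) = 0.19835.
The prior-weighted likelihoods are 1/4 · 0.09 = 0.0225, 1/4 · 0.22222 = 0.055556, 1/4 · 0.2449 = 0.061224, 1/4 · 0.19835 = 0.049587; with total 0.18887.
Hence P(bag A | data) = (0.0225) / (0.18887) = 0.11913.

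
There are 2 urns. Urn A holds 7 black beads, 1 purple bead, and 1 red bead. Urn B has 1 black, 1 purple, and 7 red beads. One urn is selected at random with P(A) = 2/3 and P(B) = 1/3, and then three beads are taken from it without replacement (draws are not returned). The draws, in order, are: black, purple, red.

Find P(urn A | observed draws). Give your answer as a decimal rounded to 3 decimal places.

0.667

For each hypothesis, P(data | H) works out to: P(data | urn A) = (7/9)(1/8)(1/7) = 1/72; P(data | urn B) = (1/9)(1/8)(7/7) = 1/72.
The prior-weighted likelihoods are 2/3 · 1/72 = 1/108, 1/3 · 1/72 = 1/216; with total 1/72.
By Bayes' rule, P(urn A | data) = (1/108) / (1/72) = 2/3.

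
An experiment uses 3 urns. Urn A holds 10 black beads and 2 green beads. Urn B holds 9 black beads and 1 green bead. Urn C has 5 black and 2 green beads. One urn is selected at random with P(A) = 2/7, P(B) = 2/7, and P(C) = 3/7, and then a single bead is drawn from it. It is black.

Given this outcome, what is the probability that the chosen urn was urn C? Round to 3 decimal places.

0.382

The likelihood of this draw under each hypothesis: P(data | urn A) = (10/12) = 5/6; P(data | urn B) = (9/10) = 9/10; P(data | urn C) = (5/7) = 5/7.
Weighting by the prior gives 2/7 · 5/6 = 5/21, 2/7 · 9/10 = 9/35, 3/7 · 5/7 = 15/49; summing to 589/735.
Therefore the posterior P(urn C | data) = (15/49) / (589/735) = 225/589.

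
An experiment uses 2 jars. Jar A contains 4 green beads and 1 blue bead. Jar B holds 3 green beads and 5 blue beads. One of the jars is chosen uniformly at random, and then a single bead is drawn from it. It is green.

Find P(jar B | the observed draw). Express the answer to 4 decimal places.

0.3191

For each hypothesis, P(data | H) works out to: P(data | jar A) = (4/5) = 4/5; P(data | jar B) = (3/8) = 3/8.
Weighting by the prior gives 1/2 · 4/5 = 2/5, 1/2 · 3/8 = 3/16; with total 47/80.
So P(jar B | data) = (3/16) / (47/80) = 15/47.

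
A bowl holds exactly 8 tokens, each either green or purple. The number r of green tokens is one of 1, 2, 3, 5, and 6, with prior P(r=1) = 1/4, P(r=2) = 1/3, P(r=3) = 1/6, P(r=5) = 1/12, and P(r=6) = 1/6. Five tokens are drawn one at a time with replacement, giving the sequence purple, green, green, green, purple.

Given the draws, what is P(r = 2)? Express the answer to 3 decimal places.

0.209

The likelihood of the observed sequence under each hypothesis: P(data | r = 1) = (7/8)(1/8)(1/8)(1/8)(7/8) = 0.0014954; P(data | r = 2) = (6/8)(2/8)(2/8)(2/8)(6/8) = 0.0087891; P(data | r = 3) = (5/8)(3/8)(3/8)(3/8)(5/8) = 0.020599; P(data | r = 5) = (3/8)(5/8)(5/8)(5/8)(3/8) = 0.034332; P(data | r = 6) = (2/8)(6/8)(6/8)(6/8)(2/8) = 0.026367.
The prior-weighted likelihoods are 1/4 · 0.0014954 = 0.00037384, 1/3 · 0.0087891 = 0.0029297, 1/6 · 0.020599 = 0.0034332, 1/12 · 0.034332 = 0.002861, 1/6 · 0.026367 = 0.0043945; summing to 0.013992.
By Bayes' rule, P(r = 2 | data) = (0.0029297) / (0.013992) = 0.20938.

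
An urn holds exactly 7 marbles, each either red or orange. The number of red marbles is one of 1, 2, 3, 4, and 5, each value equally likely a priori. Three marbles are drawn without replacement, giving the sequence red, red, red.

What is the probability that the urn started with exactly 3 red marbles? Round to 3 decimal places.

0.067

The likelihood of the observed sequence under each hypothesis: P(data | r = 1) = (1/7)(0/6) = 0; P(data | r = 2) = (2/7)(1/6)(0/5) = 0; P(data | r = 3) = (3/7)(2/6)(1/5) = 1/35; P(data | r = 4) = (4/7)(3/6)(2/5) = 4/35; P(data | r = 5) = (5/7)(4/6)(3/5) = 2/7.
Multiplying each by its prior: 1/5 · 0 = 0, 1/5 · 0 = 0, 1/5 · 1/35 = 1/175, 1/5 · 4/35 = 4/175, 1/5 · 2/7 = 2/35; with total 3/35.
So P(r = 3 | data) = (1/175) / (3/35) = 1/15.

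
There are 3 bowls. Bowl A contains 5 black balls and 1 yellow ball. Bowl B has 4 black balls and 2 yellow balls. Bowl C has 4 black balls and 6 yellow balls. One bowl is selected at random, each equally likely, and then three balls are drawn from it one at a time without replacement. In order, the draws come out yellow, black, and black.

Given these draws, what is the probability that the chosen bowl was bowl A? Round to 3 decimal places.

0.357

Under each hypothesis, the probability of the observed sequence is: P(data | bowl A) = (1/6)(5/5)(4/4) = 1/6; P(data | bowl B) = (2/6)(4/5)(3/4) = 1/5; P(data | bowl C) = (6/10)(4/9)(3/8) = 1/10.
Weighting by the prior gives 1/3 · 1/6 = 1/18, 1/3 · 1/5 = 1/15, 1/3 · 1/10 = 1/30; these sum to 7/45.
Therefore the posterior P(bowl A | data) = (1/18) / (7/45) = 5/14.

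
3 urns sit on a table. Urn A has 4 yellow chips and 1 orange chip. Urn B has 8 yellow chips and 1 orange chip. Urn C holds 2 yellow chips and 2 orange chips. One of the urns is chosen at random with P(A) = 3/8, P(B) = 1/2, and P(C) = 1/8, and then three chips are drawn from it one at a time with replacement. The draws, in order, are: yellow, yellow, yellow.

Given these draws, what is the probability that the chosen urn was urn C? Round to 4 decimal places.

0.0280

Under each hypothesis, the probability of the observed sequence is: P(data | urn A) = (4/5)(4/5)(4/5) = 0.512; P(data | urn B) = (8/9)(8/9)(8/9) = 0.70233; P(data | urn C) = (2/4)(2/4)(2/4) = 0.125.
Weighting by the prior gives 3/8 · 0.512 = 0.192, 1/2 · 0.70233 = 0.35117, 1/8 · 0.125 = 0.015625; these sum to 0.55879.
So P(urn C | data) = (0.015625) / (0.55879) = 0.027962.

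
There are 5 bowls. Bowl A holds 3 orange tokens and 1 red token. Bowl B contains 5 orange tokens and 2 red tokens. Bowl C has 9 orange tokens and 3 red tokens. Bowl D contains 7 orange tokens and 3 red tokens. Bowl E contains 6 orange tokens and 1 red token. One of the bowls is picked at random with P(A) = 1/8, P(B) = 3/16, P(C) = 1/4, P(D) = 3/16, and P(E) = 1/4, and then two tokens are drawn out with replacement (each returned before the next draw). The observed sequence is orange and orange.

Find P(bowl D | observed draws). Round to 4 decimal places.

Under each hypothesis, the probability of the observed sequence is: P(data | bowl A) = (3/4)(3/4) = 0.5625; P(data | bowl B) = (5/7)(5/7) = 0.5102; P(data | bowl C) = (9/12)(9/12) = 0.5625; P(data | bowl D) = (7/10)(7/10) = 0.49; P(data | bowl E) = (6/7)(6/7) = 0.73469.
Weighting by the prior gives 1/8 · 0.5625 = 0.070312, 3/16 · 0.5102 = 0.095663, 1/4 · 0.5625 = 0.14062, 3/16 · 0.49 = 0.091875, 1/4 · 0.73469 = 0.18367; these sum to 0.58215.
So P(bowl D | data) = (0.091875) / (0.58215) = 0.15782.

0.1578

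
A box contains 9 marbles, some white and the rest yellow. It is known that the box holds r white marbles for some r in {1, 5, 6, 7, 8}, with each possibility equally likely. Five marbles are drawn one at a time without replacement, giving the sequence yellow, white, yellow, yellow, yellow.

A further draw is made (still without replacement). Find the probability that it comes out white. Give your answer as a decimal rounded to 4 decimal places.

Under each hypothesis, the probability of the observed sequence is: P(data | r = 1) = (8/9)(1/8)(7/7)(6/6)(5/5) = 1/9; P(data | r = 5) = (4/9)(5/8)(3/7)(2/6)(1/5) = 1/126; P(data | r = 6) = (3/9)(6/8)(2/7)(1/6)(0/5) = 0; P(data | r = 7) = (2/9)(7/8)(1/7)(0/6) = 0; P(data | r = 8) = (1/9)(8/8)(0/7) = 0.
Weighting by the prior gives 1/5 · 1/9 = 1/45, 1/5 · 1/126 = 1/630, 1/5 · 0 = 0, 1/5 · 0 = 0, 1/5 · 0 = 0; summing to 1/42.
Dividing through by the total gives posterior P(r = 1 | data) = 14/15, P(r = 5 | data) = 1/15, P(r = 6 | data) = 0, P(r = 7 | data) = 0, P(r = 8 | data) = 0.
The predictive probability is P(white next | data) = (0)(14/15) + (1)(1/15) = 1/15.

0.0667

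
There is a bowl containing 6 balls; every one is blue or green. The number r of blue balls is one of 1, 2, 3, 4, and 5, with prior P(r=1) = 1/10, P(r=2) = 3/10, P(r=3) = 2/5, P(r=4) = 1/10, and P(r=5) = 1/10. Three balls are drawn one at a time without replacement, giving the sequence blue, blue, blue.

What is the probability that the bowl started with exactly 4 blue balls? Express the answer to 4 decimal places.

Under each hypothesis, the probability of the observed sequence is: P(data | r = 1) = (1/6)(0/5) = 0; P(data | r = 2) = (2/6)(1/5)(0/4) = 0; P(data | r = 3) = (3/6)(2/5)(1/4) = 1/20; P(data | r = 4) = (4/6)(3/5)(2/4) = 1/5; P(data | r = 5) = (5/6)(4/5)(3/4) = 1/2.
Weighting by the prior gives 1/10 · 0 = 0, 3/10 · 0 = 0, 2/5 · 1/20 = 1/50, 1/10 · 1/5 = 1/50, 1/10 · 1/2 = 1/20; with total 9/100.
So P(r = 4 | data) = (1/50) / (9/100) = 2/9.

0.2222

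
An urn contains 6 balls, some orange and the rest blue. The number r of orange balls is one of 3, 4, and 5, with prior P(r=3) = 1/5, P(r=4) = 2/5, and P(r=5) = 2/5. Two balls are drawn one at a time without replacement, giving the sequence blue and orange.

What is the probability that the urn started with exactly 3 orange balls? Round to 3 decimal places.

The likelihood of the observed sequence under each hypothesis: P(data | r = 3) = (3/6)(3/5) = 3/10; P(data | r = 4) = (2/6)(4/5) = 4/15; P(data | r = 5) = (1/6)(5/5) = 1/6.
The prior-weighted likelihoods are 1/5 · 3/10 = 3/50, 2/5 · 4/15 = 8/75, 2/5 · 1/6 = 1/15; with total 7/30.
So P(r = 3 | data) = (3/50) / (7/30) = 9/35.

0.257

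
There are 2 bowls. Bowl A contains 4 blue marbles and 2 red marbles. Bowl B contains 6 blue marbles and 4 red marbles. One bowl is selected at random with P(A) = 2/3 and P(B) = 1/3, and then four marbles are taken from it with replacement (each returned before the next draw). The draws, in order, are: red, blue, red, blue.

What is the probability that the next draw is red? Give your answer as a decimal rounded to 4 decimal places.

Under each hypothesis, the probability of the observed sequence is: P(data | bowl A) = (2/6)(4/6)(2/6)(4/6) = 0.049383; P(data | bowl B) = (4/10)(6/10)(4/10)(6/10) = 0.0576.
Multiplying each by its prior: 2/3 · 0.049383 = 0.032922, 1/3 · 0.0576 = 0.0192; with total 0.052122.
Dividing through by the total gives posterior P(bowl A | data) = 0.63163, P(bowl B | data) = 0.36837.
Averaging over the posterior, P(red next | data) = (1/3)(0.63163) + (2/5)(0.36837) = 0.35789.

0.3579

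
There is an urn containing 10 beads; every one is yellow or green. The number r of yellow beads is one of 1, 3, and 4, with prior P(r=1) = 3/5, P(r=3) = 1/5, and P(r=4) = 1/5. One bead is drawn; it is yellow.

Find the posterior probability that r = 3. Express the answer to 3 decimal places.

0.300

Under each hypothesis, the probability of this draw is: P(data | r = 1) = (1/10) = 1/10; P(data | r = 3) = (3/10) = 3/10; P(data | r = 4) = (4/10) = 2/5.
The prior-weighted likelihoods are 3/5 · 1/10 = 3/50, 1/5 · 3/10 = 3/50, 1/5 · 2/5 = 2/25; these sum to 1/5.
Hence P(r = 3 | data) = (3/50) / (1/5) = 3/10.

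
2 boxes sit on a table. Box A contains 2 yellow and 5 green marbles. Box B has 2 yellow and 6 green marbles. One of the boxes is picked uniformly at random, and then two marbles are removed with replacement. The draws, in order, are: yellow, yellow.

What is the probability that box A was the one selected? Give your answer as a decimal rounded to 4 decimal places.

Under each hypothesis, the probability of the observed sequence is: P(data | box A) = (2/7)(2/7) = 0.081633; P(data | box B) = (2/8)(2/8) = 0.0625.
Multiplying each by its prior: 1/2 · 0.081633 = 0.040816, 1/2 · 0.0625 = 0.03125; these sum to 0.072066.
Hence P(box A | data) = (0.040816) / (0.072066) = 0.56637.

0.5664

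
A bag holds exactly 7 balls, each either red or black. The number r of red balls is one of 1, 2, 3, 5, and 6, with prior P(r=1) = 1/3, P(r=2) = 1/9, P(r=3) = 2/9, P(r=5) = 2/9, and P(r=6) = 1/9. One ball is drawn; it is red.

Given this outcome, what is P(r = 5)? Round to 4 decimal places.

0.3704

For each hypothesis, P(data | H) works out to: P(data | r = 1) = (1/7) = 1/7; P(data | r = 2) = (2/7) = 2/7; P(data | r = 3) = (3/7) = 3/7; P(data | r = 5) = (5/7) = 5/7; P(data | r = 6) = (6/7) = 6/7.
The prior-weighted likelihoods are 1/3 · 1/7 = 1/21, 1/9 · 2/7 = 2/63, 2/9 · 3/7 = 2/21, 2/9 · 5/7 = 10/63, 1/9 · 6/7 = 2/21; with total 3/7.
By Bayes' rule, P(r = 5 | data) = (10/63) / (3/7) = 10/27.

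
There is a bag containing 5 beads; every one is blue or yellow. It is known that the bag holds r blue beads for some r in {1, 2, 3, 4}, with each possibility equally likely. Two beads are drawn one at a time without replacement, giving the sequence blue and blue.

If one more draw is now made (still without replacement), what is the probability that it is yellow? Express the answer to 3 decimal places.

0.500

Under each hypothesis, the probability of the observed sequence is: P(data | r = 1) = (1/5)(0/4) = 0; P(data | r = 2) = (2/5)(1/4) = 1/10; P(data | r = 3) = (3/5)(2/4) = 3/10; P(data | r = 4) = (4/5)(3/4) = 3/5.
The prior-weighted likelihoods are 1/4 · 0 = 0, 1/4 · 1/10 = 1/40, 1/4 · 3/10 = 3/40, 1/4 · 3/5 = 3/20; with total 1/4.
Dividing through by the total gives posterior P(r = 1 | data) = 0, P(r = 2 | data) = 1/10, P(r = 3 | data) = 3/10, P(r = 4 | data) = 3/5.
So P(yellow next | data) = Σ P(yellow next | H) P(H | data) = (1)(1/10) + (2/3)(3/10) + (1/3)(3/5) = 1/2.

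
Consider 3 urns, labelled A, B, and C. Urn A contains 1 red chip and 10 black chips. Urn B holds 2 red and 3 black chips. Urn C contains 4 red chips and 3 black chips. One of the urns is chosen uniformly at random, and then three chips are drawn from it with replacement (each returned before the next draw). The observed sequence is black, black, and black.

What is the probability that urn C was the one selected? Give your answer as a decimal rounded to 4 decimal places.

0.0753

For each hypothesis, P(data | H) works out to: P(data | urn A) = (10/11)(10/11)(10/11) = 0.75131; P(data | urn B) = (3/5)(3/5)(3/5) = 0.216; P(data | urn C) = (3/7)(3/7)(3/7) = 0.078717.
Multiplying each by its prior: 1/3 · 0.75131 = 0.25044, 1/3 · 0.216 = 0.072, 1/3 · 0.078717 = 0.026239; summing to 0.34868.
By Bayes' rule, P(urn C | data) = (0.026239) / (0.34868) = 0.075253.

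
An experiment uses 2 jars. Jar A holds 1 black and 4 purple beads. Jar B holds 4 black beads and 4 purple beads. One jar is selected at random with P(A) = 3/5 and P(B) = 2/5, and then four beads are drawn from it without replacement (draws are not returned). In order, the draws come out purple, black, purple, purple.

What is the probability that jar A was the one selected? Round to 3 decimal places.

0.840

Under each hypothesis, the probability of the observed sequence is: P(data | jar A) = (4/5)(1/4)(3/3)(2/2) = 1/5; P(data | jar B) = (4/8)(4/7)(3/6)(2/5) = 2/35.
The prior-weighted likelihoods are 3/5 · 1/5 = 3/25, 2/5 · 2/35 = 4/175; these sum to 1/7.
By Bayes' rule, P(jar A | data) = (3/25) / (1/7) = 21/25.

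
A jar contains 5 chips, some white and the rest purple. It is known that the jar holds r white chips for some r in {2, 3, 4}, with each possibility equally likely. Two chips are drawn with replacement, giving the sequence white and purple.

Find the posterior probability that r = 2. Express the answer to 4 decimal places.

0.3750

Compute the likelihood of the observed sequence for each case: P(data | r = 2) = (2/5)(3/5) = 6/25; P(data | r = 3) = (3/5)(2/5) = 6/25; P(data | r = 4) = (4/5)(1/5) = 4/25.
Weighting by the prior gives 1/3 · 6/25 = 2/25, 1/3 · 6/25 = 2/25, 1/3 · 4/25 = 4/75; with total 16/75.
Therefore the posterior P(r = 2 | data) = (2/25) / (16/75) = 3/8.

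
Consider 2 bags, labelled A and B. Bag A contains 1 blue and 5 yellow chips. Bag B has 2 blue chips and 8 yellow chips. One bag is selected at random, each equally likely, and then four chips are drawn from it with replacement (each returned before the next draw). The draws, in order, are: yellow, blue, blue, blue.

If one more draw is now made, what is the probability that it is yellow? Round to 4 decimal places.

0.8125

Under each hypothesis, the probability of the observed sequence is: P(data | bag A) = (5/6)(1/6)(1/6)(1/6) = 0.003858; P(data | bag B) = (8/10)(2/10)(2/10)(2/10) = 0.0064.
The prior-weighted likelihoods are 1/2 · 0.003858 = 0.001929, 1/2 · 0.0064 = 0.0032; summing to 0.005129.
The posterior is then P(bag A | data) = 0.3761, P(bag B | data) = 0.6239.
Averaging over the posterior, P(yellow next | data) = (5/6)(0.3761) + (4/5)(0.6239) = 0.81254.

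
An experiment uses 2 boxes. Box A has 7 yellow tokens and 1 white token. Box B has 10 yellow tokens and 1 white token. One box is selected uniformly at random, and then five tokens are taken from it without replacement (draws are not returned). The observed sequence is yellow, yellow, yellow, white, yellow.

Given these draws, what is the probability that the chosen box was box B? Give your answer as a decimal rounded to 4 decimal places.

For each hypothesis, P(data | H) works out to: P(data | box A) = (7/8)(6/7)(5/6)(1/5)(4/4) = 1/8; P(data | box B) = (10/11)(9/10)(8/9)(1/8)(7/7) = 1/11.
The prior-weighted likelihoods are 1/2 · 1/8 = 1/16, 1/2 · 1/11 = 1/22; these sum to 19/176.
Hence P(box B | data) = (1/22) / (19/176) = 8/19.

0.4211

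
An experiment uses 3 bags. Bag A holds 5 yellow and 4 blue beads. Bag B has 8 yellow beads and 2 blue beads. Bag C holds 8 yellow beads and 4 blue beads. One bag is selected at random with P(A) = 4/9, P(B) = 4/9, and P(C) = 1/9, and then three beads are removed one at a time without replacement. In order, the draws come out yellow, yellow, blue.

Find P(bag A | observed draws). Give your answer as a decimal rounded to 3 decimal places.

0.445

Compute the likelihood of the observed sequence for each case: P(data | bag A) = (5/9)(4/8)(4/7) = 0.15873; P(data | bag B) = (8/10)(7/9)(2/8) = 0.15556; P(data | bag C) = (8/12)(7/11)(4/10) = 0.1697.
Multiplying each by its prior: 4/9 · 0.15873 = 0.070547, 4/9 · 0.15556 = 0.069136, 1/9 · 0.1697 = 0.018855; with total 0.15854.
Therefore the posterior P(bag A | data) = (0.070547) / (0.15854) = 0.44498.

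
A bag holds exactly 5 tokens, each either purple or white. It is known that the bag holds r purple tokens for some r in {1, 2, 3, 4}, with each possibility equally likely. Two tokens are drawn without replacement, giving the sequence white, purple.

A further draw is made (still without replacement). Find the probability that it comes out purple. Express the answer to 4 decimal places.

0.5000

Compute the likelihood of the observed sequence for each case: P(data | r = 1) = (4/5)(1/4) = 1/5; P(data | r = 2) = (3/5)(2/4) = 3/10; P(data | r = 3) = (2/5)(3/4) = 3/10; P(data | r = 4) = (1/5)(4/4) = 1/5.
Weighting by the prior gives 1/4 · 1/5 = 1/20, 1/4 · 3/10 = 3/40, 1/4 · 3/10 = 3/40, 1/4 · 1/5 = 1/20; with total 1/4.
Dividing through by the total gives posterior P(r = 1 | data) = 1/5, P(r = 2 | data) = 3/10, P(r = 3 | data) = 3/10, P(r = 4 | data) = 1/5.
The predictive probability is P(purple next | data) = (0)(1/5) + (1/3)(3/10) + (2/3)(3/10) + (1)(1/5) = 1/2.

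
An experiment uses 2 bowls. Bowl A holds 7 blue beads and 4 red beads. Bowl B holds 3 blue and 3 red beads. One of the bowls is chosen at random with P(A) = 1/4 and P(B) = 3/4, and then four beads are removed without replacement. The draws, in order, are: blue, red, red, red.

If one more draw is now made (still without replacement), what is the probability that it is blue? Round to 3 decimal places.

For each hypothesis, P(data | H) works out to: P(data | bowl A) = (7/11)(4/10)(3/9)(2/8) = 0.021212; P(data | bowl B) = (3/6)(3/5)(2/4)(1/3) = 0.05.
Multiplying each by its prior: 1/4 · 0.021212 = 0.005303, 3/4 · 0.05 = 0.0375; these sum to 0.042803.
Dividing through by the total gives posterior P(bowl A | data) = 0.12389, P(bowl B | data) = 0.87611.
The predictive probability is P(blue next | data) = (6/7)(0.12389) + (1)(0.87611) = 0.9823.

0.982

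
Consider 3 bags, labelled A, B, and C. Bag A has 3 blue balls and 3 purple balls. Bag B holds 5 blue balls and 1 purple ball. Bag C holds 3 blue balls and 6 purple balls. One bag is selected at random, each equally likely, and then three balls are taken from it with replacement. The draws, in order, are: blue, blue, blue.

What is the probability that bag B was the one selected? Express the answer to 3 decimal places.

For each hypothesis, P(data | H) works out to: P(data | bag A) = (3/6)(3/6)(3/6) = 1/8; P(data | bag B) = (5/6)(5/6)(5/6) = 125/216; P(data | bag C) = (3/9)(3/9)(3/9) = 1/27.
Weighting by the prior gives 1/3 · 1/8 = 1/24, 1/3 · 125/216 = 125/648, 1/3 · 1/27 = 1/81; these sum to 20/81.
So P(bag B | data) = (125/648) / (20/81) = 25/32.

0.781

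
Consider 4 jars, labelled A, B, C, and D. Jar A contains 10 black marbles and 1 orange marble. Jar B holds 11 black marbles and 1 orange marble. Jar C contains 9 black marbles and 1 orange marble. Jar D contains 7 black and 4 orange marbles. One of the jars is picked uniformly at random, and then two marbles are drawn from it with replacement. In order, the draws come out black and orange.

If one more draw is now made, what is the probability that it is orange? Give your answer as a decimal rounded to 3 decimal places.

The likelihood of the observed sequence under each hypothesis: P(data | jar A) = (10/11)(1/11) = 0.082645; P(data | jar B) = (11/12)(1/12) = 0.076389; P(data | jar C) = (9/10)(1/10) = 0.09; P(data | jar D) = (7/11)(4/11) = 0.2314.
The prior-weighted likelihoods are 1/4 · 0.082645 = 0.020661, 1/4 · 0.076389 = 0.019097, 1/4 · 0.09 = 0.0225, 1/4 · 0.2314 = 0.057851; summing to 0.12011.
Normalising, the posterior is P(jar A | data) = 0.17202, P(jar B | data) = 0.159, P(jar C | data) = 0.18733, P(jar D | data) = 0.48165.
The predictive probability is P(orange next | data) = (1/11)(0.17202) + (1/12)(0.159) + (1/10)(0.18733) + (4/11)(0.48165) = 0.22277.

0.223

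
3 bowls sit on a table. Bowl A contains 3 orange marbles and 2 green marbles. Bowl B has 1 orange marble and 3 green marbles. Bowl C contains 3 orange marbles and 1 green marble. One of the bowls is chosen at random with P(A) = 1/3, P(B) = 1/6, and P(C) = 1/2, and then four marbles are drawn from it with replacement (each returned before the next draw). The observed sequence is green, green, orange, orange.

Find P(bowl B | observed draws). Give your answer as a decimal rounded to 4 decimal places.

0.1374

The likelihood of the observed sequence under each hypothesis: P(data | bowl A) = (2/5)(2/5)(3/5)(3/5) = 0.0576; P(data | bowl B) = (3/4)(3/4)(1/4)(1/4) = 0.035156; P(data | bowl C) = (1/4)(1/4)(3/4)(3/4) = 0.035156.
Multiplying each by its prior: 1/3 · 0.0576 = 0.0192, 1/6 · 0.035156 = 0.0058594, 1/2 · 0.035156 = 0.017578; with total 0.042638.
By Bayes' rule, P(bowl B | data) = (0.0058594) / (0.042638) = 0.13742.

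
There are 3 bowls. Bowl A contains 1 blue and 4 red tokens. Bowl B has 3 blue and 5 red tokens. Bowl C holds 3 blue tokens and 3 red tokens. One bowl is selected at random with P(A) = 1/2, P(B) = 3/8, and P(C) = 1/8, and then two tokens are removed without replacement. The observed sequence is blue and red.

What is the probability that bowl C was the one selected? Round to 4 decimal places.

0.1576

The likelihood of the observed sequence under each hypothesis: P(data | bowl A) = (1/5)(4/4) = 0.2; P(data | bowl B) = (3/8)(5/7) = 0.26786; P(data | bowl C) = (3/6)(3/5) = 0.3.
Weighting by the prior gives 1/2 · 0.2 = 0.1, 3/8 · 0.26786 = 0.10045, 1/8 · 0.3 = 0.0375; summing to 0.23795.
Therefore the posterior P(bowl C | data) = (0.0375) / (0.23795) = 0.1576.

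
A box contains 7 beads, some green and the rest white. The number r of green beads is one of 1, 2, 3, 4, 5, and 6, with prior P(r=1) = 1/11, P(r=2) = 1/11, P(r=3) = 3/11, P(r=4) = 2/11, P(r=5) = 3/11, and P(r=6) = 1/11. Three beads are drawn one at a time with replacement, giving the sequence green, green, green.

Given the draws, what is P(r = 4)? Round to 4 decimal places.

0.1582

For each hypothesis, P(data | H) works out to: P(data | r = 1) = (1/7)(1/7)(1/7) = 0.0029155; P(data | r = 2) = (2/7)(2/7)(2/7) = 0.023324; P(data | r = 3) = (3/7)(3/7)(3/7) = 0.078717; P(data | r = 4) = (4/7)(4/7)(4/7) = 0.18659; P(data | r = 5) = (5/7)(5/7)(5/7) = 0.36443; P(data | r = 6) = (6/7)(6/7)(6/7) = 0.62974.
The prior-weighted likelihoods are 1/11 · 0.0029155 = 0.00026504, 1/11 · 0.023324 = 0.0021203, 3/11 · 0.078717 = 0.021468, 2/11 · 0.18659 = 0.033925, 3/11 · 0.36443 = 0.09939, 1/11 · 0.62974 = 0.057249; with total 0.21442.
So P(r = 4 | data) = (0.033925) / (0.21442) = 0.15822.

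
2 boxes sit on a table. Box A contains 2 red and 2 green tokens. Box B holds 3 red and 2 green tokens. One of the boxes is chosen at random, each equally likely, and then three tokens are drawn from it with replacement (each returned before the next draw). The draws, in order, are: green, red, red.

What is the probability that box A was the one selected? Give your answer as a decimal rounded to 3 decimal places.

Under each hypothesis, the probability of the observed sequence is: P(data | box A) = (2/4)(2/4)(2/4) = 0.125; P(data | box B) = (2/5)(3/5)(3/5) = 0.144.
The prior-weighted likelihoods are 1/2 · 0.125 = 0.0625, 1/2 · 0.144 = 0.072; these sum to 0.1345.
By Bayes' rule, P(box A | data) = (0.0625) / (0.1345) = 0.46468.

0.465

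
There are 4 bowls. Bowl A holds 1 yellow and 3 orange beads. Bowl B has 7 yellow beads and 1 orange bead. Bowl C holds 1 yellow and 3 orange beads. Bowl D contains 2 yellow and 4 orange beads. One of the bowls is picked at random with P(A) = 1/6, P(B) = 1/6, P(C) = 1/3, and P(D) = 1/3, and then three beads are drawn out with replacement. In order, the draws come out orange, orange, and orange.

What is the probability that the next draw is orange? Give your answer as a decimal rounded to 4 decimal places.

Compute the likelihood of the observed sequence for each case: P(data | bowl A) = (3/4)(3/4)(3/4) = 0.42188; P(data | bowl B) = (1/8)(1/8)(1/8) = 0.0019531; P(data | bowl C) = (3/4)(3/4)(3/4) = 0.42188; P(data | bowl D) = (4/6)(4/6)(4/6) = 0.2963.
Multiplying each by its prior: 1/6 · 0.42188 = 0.070312, 1/6 · 0.0019531 = 0.00032552, 1/3 · 0.42188 = 0.14062, 1/3 · 0.2963 = 0.098765; summing to 0.31003.
Dividing through by the total gives posterior P(bowl A | data) = 0.22679, P(bowl B | data) = 0.00105, P(bowl C | data) = 0.45359, P(bowl D | data) = 0.31857.
The predictive probability is P(orange next | data) = (3/4)(0.22679) + (1/8)(0.00105) + (3/4)(0.45359) + (2/3)(0.31857) = 0.7228.

0.7228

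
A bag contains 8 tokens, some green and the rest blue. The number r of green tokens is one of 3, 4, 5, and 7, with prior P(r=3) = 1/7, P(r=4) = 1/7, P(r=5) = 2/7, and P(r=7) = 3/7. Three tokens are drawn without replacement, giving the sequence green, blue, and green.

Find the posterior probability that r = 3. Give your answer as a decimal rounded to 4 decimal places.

For each hypothesis, P(data | H) works out to: P(data | r = 3) = (3/8)(5/7)(2/6) = 5/56; P(data | r = 4) = (4/8)(4/7)(3/6) = 1/7; P(data | r = 5) = (5/8)(3/7)(4/6) = 5/28; P(data | r = 7) = (7/8)(1/7)(6/6) = 1/8.
Weighting by the prior gives 1/7 · 5/56 = 5/392, 1/7 · 1/7 = 1/49, 2/7 · 5/28 = 5/98, 3/7 · 1/8 = 3/56; these sum to 27/196.
So P(r = 3 | data) = (5/392) / (27/196) = 5/54.

0.0926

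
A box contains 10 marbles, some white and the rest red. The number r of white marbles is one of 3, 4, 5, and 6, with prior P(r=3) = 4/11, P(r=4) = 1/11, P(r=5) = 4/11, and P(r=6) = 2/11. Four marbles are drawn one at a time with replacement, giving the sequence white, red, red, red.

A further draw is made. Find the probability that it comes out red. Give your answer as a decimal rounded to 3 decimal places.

0.601

For each hypothesis, P(data | H) works out to: P(data | r = 3) = (3/10)(7/10)(7/10)(7/10) = 0.1029; P(data | r = 4) = (4/10)(6/10)(6/10)(6/10) = 0.0864; P(data | r = 5) = (5/10)(5/10)(5/10)(5/10) = 0.0625; P(data | r = 6) = (6/10)(4/10)(4/10)(4/10) = 0.0384.
Weighting by the prior gives 4/11 · 0.1029 = 0.037418, 1/11 · 0.0864 = 0.0078545, 4/11 · 0.0625 = 0.022727, 2/11 · 0.0384 = 0.0069818; summing to 0.074982.
Normalising, the posterior is P(r = 3 | data) = 0.49903, P(r = 4 | data) = 0.10475, P(r = 5 | data) = 0.3031, P(r = 6 | data) = 0.093113.
Averaging over the posterior, P(red next | data) = (7/10)(0.49903) + (3/5)(0.10475) + (1/2)(0.3031) + (2/5)(0.093113) = 0.60097.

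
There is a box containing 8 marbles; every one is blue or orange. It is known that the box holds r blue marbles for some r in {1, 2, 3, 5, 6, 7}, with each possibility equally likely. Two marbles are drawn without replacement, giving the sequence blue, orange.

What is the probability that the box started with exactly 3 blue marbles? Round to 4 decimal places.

0.2206

Under each hypothesis, the probability of the observed sequence is: P(data | r = 1) = (1/8)(7/7) = 1/8; P(data | r = 2) = (2/8)(6/7) = 3/14; P(data | r = 3) = (3/8)(5/7) = 15/56; P(data | r = 5) = (5/8)(3/7) = 15/56; P(data | r = 6) = (6/8)(2/7) = 3/14; P(data | r = 7) = (7/8)(1/7) = 1/8.
Multiplying each by its prior: 1/6 · 1/8 = 1/48, 1/6 · 3/14 = 1/28, 1/6 · 15/56 = 5/112, 1/6 · 15/56 = 5/112, 1/6 · 3/14 = 1/28, 1/6 · 1/8 = 1/48; summing to 17/84.
By Bayes' rule, P(r = 3 | data) = (5/112) / (17/84) = 15/68.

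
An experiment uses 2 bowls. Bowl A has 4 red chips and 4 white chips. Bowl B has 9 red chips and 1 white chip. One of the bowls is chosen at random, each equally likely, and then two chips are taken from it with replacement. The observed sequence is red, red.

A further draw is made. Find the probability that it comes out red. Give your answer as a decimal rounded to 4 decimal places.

0.8057

Under each hypothesis, the probability of the observed sequence is: P(data | bowl A) = (4/8)(4/8) = 1/4; P(data | bowl B) = (9/10)(9/10) = 81/100.
The prior-weighted likelihoods are 1/2 · 1/4 = 1/8, 1/2 · 81/100 = 81/200; with total 53/100.
Normalising, the posterior is P(bowl A | data) = 25/106, P(bowl B | data) = 81/106.
So P(red next | data) = Σ P(red next | H) P(H | data) = (1/2)(25/106) + (9/10)(81/106) = 427/530.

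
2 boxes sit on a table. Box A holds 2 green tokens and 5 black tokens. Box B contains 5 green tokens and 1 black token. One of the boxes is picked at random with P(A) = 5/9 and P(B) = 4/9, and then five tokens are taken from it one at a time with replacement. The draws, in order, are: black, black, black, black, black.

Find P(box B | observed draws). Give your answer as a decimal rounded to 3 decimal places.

0.001

Compute the likelihood of the observed sequence for each case: P(data | box A) = (5/7)(5/7)(5/7)(5/7)(5/7) = 0.18593; P(data | box B) = (1/6)(1/6)(1/6)(1/6)(1/6) = 0.0001286.
Multiplying each by its prior: 5/9 · 0.18593 = 0.1033, 4/9 · 0.0001286 = 5.7156e-05; summing to 0.10335.
Hence P(box B | data) = (5.7156e-05) / (0.10335) = 0.00055301.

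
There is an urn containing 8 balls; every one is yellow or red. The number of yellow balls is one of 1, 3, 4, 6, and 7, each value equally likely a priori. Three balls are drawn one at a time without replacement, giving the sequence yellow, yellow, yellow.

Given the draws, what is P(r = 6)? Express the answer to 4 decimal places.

0.3333

The likelihood of the observed sequence under each hypothesis: P(data | r = 1) = (1/8)(0/7) = 0; P(data | r = 3) = (3/8)(2/7)(1/6) = 1/56; P(data | r = 4) = (4/8)(3/7)(2/6) = 1/14; P(data | r = 6) = (6/8)(5/7)(4/6) = 5/14; P(data | r = 7) = (7/8)(6/7)(5/6) = 5/8.
Multiplying each by its prior: 1/5 · 0 = 0, 1/5 · 1/56 = 1/280, 1/5 · 1/14 = 1/70, 1/5 · 5/14 = 1/14, 1/5 · 5/8 = 1/8; these sum to 3/14.
By Bayes' rule, P(r = 6 | data) = (1/14) / (3/14) = 1/3.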